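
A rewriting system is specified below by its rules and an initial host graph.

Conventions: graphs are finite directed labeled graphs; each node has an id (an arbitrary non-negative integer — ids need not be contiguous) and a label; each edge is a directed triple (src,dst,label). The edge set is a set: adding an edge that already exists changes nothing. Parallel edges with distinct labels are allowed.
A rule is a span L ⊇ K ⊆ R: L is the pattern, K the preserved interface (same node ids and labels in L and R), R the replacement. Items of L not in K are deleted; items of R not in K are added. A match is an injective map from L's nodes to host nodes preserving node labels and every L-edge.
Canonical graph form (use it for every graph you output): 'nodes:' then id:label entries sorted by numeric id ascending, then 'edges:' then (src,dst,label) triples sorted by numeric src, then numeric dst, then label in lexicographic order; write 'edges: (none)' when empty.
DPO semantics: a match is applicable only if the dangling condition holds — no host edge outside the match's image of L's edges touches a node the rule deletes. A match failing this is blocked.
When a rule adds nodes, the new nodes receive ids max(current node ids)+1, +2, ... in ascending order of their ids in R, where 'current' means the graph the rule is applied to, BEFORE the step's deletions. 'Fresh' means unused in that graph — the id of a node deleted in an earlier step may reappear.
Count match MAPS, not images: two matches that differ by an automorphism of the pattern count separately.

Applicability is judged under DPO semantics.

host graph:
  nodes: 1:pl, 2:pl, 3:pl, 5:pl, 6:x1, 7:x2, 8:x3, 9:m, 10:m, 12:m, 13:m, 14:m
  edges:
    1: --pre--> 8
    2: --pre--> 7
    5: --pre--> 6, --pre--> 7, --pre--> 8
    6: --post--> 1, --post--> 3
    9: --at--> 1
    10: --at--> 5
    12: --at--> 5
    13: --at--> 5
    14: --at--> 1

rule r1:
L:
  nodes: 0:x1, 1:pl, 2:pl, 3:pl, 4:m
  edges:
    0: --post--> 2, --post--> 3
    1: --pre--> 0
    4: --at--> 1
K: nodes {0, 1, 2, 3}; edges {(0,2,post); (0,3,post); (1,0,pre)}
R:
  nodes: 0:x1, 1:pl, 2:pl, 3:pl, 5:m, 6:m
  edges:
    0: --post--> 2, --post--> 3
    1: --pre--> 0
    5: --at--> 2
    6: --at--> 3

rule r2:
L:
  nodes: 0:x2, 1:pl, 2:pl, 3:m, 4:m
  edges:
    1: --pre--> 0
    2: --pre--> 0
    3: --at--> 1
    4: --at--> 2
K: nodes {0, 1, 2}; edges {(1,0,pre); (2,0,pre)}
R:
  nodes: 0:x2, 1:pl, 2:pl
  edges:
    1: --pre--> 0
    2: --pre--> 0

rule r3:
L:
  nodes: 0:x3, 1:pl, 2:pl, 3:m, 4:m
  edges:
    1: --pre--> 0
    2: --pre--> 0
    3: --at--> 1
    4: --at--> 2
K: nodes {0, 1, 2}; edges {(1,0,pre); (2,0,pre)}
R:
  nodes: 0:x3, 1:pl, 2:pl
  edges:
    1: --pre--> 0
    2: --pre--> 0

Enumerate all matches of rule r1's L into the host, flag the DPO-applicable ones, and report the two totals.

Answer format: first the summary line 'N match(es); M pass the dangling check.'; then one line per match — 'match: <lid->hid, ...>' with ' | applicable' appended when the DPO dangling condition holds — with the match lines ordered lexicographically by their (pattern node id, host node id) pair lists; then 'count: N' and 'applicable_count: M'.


6 match(es); 6 pass the dangling check.
match: 0->6, 1->5, 2->1, 3->3, 4->10 | applicable
match: 0->6, 1->5, 2->1, 3->3, 4->12 | applicable
match: 0->6, 1->5, 2->1, 3->3, 4->13 | applicable
match: 0->6, 1->5, 2->3, 3->1, 4->10 | applicable
match: 0->6, 1->5, 2->3, 3->1, 4->12 | applicable
match: 0->6, 1->5, 2->3, 3->1, 4->13 | applicable
count: 6
applicable_count: 6


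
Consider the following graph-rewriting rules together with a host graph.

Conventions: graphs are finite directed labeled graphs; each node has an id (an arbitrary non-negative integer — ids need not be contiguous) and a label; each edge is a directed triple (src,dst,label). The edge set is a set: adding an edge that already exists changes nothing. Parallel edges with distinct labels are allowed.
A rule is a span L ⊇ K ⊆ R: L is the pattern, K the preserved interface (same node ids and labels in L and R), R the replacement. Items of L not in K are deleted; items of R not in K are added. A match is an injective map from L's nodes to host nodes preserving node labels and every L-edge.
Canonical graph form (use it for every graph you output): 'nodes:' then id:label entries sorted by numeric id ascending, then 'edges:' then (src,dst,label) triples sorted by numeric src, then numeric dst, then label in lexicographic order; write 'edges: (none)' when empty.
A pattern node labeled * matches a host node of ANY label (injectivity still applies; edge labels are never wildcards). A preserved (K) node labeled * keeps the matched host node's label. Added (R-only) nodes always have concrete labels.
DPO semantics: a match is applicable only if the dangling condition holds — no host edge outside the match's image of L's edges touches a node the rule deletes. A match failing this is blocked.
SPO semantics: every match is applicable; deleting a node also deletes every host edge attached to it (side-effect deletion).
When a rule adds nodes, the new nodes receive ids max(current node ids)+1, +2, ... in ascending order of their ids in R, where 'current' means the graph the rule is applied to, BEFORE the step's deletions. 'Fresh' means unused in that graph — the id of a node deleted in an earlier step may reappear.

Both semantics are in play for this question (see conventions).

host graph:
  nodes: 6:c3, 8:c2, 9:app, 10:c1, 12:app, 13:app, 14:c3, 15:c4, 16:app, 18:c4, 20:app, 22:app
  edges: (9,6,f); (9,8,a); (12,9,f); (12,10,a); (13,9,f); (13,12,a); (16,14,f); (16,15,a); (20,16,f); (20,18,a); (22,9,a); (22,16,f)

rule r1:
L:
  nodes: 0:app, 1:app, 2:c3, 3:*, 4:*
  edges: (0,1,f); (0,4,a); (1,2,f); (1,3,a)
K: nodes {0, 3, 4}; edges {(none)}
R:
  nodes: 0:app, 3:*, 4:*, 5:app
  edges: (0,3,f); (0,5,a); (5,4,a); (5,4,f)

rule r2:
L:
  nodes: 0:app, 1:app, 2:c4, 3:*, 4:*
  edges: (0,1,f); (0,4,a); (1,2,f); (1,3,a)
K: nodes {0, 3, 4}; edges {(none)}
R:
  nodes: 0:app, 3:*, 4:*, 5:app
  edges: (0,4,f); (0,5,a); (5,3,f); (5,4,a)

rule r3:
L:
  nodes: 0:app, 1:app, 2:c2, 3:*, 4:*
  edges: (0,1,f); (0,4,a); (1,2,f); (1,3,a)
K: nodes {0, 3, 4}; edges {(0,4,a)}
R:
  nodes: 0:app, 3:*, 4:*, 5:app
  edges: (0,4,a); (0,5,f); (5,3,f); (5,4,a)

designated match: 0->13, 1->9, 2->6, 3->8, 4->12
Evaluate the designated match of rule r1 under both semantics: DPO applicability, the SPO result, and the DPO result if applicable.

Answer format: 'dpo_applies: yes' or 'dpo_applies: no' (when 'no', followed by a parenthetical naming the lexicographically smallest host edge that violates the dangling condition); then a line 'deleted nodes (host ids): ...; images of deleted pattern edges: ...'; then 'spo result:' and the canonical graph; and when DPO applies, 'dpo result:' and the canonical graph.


dpo_applies: no
(the rule deletes node 9, which keeps host edge (12,9,f) outside the match image — the dangling condition fails, DPO blocks; SPO proceeds and side-deletes such edges)
deleted nodes (host ids): 6, 9; images of deleted pattern edges: (9,6,f); (9,8,a); (13,9,f); (13,12,a)
spo result:
nodes: 8:c2, 10:c1, 12:app, 13:app, 14:c3, 15:c4, 16:app, 18:c4, 20:app, 22:app, 23:app
edges: (12,10,a); (13,8,f); (13,23,a); (16,14,f); (16,15,a); (20,16,f); (20,18,a); (22,16,f); (23,12,a); (23,12,f)


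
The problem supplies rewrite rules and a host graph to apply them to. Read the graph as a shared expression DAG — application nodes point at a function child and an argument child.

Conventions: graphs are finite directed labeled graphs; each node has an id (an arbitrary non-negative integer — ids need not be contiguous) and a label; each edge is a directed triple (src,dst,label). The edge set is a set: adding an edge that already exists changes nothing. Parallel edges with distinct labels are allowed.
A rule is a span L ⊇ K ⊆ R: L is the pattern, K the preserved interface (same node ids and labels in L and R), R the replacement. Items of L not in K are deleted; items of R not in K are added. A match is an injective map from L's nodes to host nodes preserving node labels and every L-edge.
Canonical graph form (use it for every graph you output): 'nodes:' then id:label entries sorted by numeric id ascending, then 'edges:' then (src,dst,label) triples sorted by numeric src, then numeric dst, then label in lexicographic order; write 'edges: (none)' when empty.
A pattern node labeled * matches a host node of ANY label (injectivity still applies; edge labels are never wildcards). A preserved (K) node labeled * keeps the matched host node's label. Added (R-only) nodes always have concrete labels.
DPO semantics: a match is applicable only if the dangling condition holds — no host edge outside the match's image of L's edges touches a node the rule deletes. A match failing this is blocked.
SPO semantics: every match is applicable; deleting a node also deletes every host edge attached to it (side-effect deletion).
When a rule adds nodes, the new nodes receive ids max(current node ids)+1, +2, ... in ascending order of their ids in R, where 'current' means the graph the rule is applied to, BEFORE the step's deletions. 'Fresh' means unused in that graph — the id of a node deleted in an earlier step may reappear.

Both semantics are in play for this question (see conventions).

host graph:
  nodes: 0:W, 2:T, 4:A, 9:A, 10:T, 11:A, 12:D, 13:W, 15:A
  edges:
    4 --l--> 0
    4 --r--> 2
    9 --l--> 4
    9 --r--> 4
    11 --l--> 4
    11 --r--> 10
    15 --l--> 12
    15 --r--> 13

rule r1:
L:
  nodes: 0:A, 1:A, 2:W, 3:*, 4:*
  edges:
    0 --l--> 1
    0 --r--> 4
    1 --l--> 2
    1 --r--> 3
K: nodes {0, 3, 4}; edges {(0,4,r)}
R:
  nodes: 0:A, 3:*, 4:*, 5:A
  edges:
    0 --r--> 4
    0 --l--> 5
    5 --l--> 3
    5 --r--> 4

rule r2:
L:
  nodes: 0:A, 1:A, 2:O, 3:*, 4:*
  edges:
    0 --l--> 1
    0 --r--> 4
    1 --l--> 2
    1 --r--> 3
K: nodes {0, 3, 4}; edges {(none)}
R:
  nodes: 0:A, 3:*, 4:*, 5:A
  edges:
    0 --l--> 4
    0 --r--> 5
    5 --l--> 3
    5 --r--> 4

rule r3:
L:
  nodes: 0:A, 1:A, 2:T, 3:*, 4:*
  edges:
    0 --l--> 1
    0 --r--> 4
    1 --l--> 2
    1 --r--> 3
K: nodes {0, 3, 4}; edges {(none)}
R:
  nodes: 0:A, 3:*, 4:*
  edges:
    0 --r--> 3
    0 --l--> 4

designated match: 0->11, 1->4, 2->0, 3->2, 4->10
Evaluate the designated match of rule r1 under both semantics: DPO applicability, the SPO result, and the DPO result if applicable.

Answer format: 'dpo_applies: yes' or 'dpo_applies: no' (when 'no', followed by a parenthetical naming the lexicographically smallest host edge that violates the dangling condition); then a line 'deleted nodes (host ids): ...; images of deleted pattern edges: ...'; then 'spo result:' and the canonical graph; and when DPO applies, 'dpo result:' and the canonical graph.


dpo_applies: no
(the rule deletes node 4, which keeps host edge (9,4,l) outside the match image — the dangling condition fails, DPO blocks; SPO proceeds and side-deletes such edges)
deleted nodes (host ids): 0, 4; images of deleted pattern edges: (4,0,l); (4,2,r); (11,4,l)
spo result:
nodes: 2:T, 9:A, 10:T, 11:A, 12:D, 13:W, 15:A, 16:A
edges: (11,10,r); (11,16,l); (15,12,l); (15,13,r); (16,2,l); (16,10,r)


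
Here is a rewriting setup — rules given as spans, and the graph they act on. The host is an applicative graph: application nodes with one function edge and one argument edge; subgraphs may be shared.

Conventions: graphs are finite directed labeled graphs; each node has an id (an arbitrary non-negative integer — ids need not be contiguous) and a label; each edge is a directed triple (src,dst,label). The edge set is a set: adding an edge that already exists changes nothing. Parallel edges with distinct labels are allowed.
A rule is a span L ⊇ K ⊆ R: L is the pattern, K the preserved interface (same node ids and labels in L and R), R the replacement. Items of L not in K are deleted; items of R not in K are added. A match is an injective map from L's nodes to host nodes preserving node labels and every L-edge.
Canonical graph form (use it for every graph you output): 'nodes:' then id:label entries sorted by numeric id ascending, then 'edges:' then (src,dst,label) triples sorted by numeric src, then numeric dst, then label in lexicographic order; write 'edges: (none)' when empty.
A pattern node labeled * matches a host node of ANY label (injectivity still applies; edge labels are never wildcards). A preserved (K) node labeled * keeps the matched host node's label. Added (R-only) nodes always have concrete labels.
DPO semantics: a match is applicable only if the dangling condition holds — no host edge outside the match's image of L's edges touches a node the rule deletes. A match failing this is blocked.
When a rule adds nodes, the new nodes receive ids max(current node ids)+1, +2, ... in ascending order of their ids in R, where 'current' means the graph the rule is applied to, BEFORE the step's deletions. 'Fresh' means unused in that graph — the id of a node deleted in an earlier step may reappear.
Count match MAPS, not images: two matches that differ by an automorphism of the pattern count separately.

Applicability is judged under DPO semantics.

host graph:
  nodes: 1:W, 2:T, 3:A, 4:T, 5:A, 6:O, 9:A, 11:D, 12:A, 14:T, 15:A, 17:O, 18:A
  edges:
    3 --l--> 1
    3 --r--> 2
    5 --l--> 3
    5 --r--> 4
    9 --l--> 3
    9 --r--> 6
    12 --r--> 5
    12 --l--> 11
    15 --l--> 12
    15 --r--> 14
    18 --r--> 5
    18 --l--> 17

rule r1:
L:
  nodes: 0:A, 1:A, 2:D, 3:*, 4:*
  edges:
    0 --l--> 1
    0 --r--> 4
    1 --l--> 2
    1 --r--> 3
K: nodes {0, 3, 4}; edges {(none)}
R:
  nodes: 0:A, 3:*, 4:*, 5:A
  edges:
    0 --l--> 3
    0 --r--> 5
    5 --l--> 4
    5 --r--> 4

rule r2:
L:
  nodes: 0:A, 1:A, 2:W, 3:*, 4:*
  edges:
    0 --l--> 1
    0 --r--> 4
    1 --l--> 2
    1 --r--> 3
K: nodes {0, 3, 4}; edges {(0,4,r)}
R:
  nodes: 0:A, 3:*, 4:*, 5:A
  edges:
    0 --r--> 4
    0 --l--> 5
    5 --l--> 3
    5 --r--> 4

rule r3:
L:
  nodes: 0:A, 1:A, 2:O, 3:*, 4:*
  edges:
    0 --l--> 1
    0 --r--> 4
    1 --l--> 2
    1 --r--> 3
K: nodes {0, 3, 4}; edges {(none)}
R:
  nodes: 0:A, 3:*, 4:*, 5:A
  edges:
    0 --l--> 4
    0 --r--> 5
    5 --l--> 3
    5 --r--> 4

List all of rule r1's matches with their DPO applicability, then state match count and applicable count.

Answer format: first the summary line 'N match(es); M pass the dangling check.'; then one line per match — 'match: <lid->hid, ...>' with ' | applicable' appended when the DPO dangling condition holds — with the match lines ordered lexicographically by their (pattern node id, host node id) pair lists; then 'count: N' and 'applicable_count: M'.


1 match(es); 1 pass the dangling check.
match: 0->15, 1->12, 2->11, 3->5, 4->14 | applicable
count: 1
applicable_count: 1


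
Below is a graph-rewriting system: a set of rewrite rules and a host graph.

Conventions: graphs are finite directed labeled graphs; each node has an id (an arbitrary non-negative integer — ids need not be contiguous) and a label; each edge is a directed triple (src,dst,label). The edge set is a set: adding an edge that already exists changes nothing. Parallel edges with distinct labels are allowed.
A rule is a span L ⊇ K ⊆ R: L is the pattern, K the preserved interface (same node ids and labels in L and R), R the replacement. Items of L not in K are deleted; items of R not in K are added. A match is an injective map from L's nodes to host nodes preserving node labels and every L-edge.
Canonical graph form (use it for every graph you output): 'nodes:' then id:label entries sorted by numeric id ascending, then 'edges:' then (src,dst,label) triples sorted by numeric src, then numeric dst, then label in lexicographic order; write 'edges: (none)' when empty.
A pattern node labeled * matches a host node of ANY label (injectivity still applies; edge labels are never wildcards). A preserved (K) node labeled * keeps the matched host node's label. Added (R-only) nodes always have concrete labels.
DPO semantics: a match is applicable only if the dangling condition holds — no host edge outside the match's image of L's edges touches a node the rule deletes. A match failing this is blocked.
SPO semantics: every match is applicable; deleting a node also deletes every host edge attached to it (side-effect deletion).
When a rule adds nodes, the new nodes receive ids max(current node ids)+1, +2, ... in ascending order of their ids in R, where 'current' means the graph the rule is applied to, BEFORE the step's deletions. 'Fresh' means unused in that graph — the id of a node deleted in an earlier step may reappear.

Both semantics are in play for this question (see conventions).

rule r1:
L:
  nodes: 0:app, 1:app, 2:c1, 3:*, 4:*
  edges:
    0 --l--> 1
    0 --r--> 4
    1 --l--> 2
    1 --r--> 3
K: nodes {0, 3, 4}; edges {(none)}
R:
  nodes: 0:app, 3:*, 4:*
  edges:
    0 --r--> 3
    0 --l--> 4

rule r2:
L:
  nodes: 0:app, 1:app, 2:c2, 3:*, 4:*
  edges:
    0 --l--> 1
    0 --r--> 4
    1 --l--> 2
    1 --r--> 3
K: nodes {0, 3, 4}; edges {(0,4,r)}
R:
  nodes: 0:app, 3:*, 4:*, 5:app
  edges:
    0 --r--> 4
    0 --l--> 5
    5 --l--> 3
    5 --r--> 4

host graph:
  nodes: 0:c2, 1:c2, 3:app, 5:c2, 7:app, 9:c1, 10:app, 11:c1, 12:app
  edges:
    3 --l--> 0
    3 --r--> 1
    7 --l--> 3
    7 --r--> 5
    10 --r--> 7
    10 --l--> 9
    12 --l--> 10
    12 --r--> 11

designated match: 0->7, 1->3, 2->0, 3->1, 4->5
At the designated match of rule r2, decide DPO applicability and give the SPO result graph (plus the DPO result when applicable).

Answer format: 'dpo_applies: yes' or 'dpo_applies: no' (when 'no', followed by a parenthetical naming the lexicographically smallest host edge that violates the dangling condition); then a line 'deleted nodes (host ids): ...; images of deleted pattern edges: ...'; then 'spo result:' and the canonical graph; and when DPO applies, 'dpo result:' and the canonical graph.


dpo_applies: yes
deleted nodes (host ids): 0, 3; images of deleted pattern edges: (3,0,l); (3,1,r); (7,3,l)
spo result:
nodes: 1:c2, 5:c2, 7:app, 9:c1, 10:app, 11:c1, 12:app, 13:app
edges: (7,5,r); (7,13,l); (10,7,r); (10,9,l); (12,10,l); (12,11,r); (13,1,l); (13,5,r)
dpo result:
nodes: 1:c2, 5:c2, 7:app, 9:c1, 10:app, 11:c1, 12:app, 13:app
edges: (7,5,r); (7,13,l); (10,7,r); (10,9,l); (12,10,l); (12,11,r); (13,1,l); (13,5,r)


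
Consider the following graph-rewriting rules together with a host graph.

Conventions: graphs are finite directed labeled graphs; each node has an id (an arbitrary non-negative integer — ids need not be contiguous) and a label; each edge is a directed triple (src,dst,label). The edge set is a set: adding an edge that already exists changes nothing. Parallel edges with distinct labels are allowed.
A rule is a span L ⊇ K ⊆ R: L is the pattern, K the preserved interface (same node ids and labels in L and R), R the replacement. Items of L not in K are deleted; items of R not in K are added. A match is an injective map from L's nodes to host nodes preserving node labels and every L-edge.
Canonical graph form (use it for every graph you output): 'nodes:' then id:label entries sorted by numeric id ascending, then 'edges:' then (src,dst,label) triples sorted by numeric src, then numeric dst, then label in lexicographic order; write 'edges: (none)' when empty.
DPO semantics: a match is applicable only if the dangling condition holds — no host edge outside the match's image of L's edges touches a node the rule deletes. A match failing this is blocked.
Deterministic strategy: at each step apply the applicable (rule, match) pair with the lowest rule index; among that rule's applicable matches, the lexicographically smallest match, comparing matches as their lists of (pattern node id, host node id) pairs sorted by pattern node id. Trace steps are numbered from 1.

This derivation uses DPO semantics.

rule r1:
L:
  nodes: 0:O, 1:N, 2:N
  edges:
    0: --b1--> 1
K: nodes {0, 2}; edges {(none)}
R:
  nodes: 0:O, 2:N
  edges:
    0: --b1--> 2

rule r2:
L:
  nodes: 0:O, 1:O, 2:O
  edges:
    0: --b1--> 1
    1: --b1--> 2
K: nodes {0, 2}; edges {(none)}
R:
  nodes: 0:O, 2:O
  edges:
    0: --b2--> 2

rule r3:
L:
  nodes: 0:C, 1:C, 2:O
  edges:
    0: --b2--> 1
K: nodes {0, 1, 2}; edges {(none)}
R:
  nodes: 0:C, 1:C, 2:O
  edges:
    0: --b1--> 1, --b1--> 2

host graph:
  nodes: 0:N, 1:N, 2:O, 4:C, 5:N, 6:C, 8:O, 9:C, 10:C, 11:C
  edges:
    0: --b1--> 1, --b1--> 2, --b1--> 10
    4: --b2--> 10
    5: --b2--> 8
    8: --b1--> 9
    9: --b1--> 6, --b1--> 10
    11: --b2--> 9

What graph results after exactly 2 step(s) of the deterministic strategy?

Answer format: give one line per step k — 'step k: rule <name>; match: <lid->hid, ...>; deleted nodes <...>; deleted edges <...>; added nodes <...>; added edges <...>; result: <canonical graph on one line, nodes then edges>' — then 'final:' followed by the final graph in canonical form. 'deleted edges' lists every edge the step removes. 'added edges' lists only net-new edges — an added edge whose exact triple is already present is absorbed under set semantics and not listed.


step 1: rule r3; match: 0->4, 1->10, 2->2; deleted nodes (none); deleted edges (4,10,b2); added nodes (none); added edges (4,2,b1); (4,10,b1); result: nodes: 0:N, 1:N, 2:O, 4:C, 5:N, 6:C, 8:O, 9:C, 10:C, 11:C edges: (0,1,b1); (0,2,b1); (0,10,b1); (4,2,b1); (4,10,b1); (5,8,b2); (8,9,b1); (9,6,b1); (9,10,b1); (11,9,b2)
step 2: rule r3; match: 0->11, 1->9, 2->2; deleted nodes (none); deleted edges (11,9,b2); added nodes (none); added edges (11,2,b1); (11,9,b1); result: nodes: 0:N, 1:N, 2:O, 4:C, 5:N, 6:C, 8:O, 9:C, 10:C, 11:C edges: (0,1,b1); (0,2,b1); (0,10,b1); (4,2,b1); (4,10,b1); (5,8,b2); (8,9,b1); (9,6,b1); (9,10,b1); (11,2,b1); (11,9,b1)
final:
nodes: 0:N, 1:N, 2:O, 4:C, 5:N, 6:C, 8:O, 9:C, 10:C, 11:C
edges: (0,1,b1); (0,2,b1); (0,10,b1); (4,2,b1); (4,10,b1); (5,8,b2); (8,9,b1); (9,6,b1); (9,10,b1); (11,2,b1); (11,9,b1)


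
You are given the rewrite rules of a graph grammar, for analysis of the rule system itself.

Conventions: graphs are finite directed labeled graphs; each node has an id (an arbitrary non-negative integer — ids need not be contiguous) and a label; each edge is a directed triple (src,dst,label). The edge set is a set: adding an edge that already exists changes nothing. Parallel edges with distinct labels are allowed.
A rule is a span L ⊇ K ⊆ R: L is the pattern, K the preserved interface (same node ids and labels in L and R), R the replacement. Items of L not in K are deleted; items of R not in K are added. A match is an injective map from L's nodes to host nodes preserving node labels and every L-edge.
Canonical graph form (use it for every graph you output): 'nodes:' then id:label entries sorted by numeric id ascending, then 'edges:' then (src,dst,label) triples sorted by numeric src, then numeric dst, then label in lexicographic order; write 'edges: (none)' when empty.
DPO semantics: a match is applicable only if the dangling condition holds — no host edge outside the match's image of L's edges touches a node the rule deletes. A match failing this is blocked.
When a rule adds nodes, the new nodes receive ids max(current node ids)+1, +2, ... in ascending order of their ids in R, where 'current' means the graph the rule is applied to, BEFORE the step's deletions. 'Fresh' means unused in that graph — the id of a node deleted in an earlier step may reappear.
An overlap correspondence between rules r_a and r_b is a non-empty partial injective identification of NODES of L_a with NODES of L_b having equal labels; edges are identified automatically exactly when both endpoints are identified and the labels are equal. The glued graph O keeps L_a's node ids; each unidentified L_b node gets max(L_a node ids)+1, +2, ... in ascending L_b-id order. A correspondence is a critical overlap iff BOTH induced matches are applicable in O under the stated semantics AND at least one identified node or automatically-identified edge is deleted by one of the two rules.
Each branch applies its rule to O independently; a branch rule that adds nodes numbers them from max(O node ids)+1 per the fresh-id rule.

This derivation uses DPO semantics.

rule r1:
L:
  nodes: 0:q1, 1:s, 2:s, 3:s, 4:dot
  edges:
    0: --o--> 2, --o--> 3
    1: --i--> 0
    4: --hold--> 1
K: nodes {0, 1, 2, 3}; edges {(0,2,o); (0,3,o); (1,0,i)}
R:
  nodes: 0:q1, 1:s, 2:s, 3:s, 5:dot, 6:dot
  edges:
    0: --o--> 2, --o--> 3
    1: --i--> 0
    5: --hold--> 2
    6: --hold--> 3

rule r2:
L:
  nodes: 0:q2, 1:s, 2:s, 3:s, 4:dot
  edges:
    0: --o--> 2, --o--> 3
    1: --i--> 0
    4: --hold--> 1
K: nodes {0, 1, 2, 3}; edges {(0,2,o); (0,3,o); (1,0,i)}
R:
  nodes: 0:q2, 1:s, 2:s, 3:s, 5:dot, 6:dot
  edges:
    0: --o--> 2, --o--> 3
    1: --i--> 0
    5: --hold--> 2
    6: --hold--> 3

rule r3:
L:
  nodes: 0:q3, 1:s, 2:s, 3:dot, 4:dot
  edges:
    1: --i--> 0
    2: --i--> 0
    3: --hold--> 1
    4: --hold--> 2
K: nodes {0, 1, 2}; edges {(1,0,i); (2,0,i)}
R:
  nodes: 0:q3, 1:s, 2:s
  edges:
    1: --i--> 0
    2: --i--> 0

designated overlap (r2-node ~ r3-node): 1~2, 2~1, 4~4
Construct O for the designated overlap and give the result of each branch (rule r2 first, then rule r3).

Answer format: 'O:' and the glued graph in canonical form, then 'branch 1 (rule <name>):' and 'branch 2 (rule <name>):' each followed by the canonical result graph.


O:
nodes: 0:q2, 1:s, 2:s, 3:s, 4:dot, 5:q3, 6:dot
edges: (0,2,o); (0,3,o); (1,0,i); (1,5,i); (2,5,i); (4,1,hold); (6,2,hold)
branch 1 (rule r2):
nodes: 0:q2, 1:s, 2:s, 3:s, 5:q3, 6:dot, 7:dot, 8:dot
edges: (0,2,o); (0,3,o); (1,0,i); (1,5,i); (2,5,i); (6,2,hold); (7,2,hold); (8,3,hold)
branch 2 (rule r3):
nodes: 0:q2, 1:s, 2:s, 3:s, 5:q3
edges: (0,2,o); (0,3,o); (1,0,i); (1,5,i); (2,5,i)


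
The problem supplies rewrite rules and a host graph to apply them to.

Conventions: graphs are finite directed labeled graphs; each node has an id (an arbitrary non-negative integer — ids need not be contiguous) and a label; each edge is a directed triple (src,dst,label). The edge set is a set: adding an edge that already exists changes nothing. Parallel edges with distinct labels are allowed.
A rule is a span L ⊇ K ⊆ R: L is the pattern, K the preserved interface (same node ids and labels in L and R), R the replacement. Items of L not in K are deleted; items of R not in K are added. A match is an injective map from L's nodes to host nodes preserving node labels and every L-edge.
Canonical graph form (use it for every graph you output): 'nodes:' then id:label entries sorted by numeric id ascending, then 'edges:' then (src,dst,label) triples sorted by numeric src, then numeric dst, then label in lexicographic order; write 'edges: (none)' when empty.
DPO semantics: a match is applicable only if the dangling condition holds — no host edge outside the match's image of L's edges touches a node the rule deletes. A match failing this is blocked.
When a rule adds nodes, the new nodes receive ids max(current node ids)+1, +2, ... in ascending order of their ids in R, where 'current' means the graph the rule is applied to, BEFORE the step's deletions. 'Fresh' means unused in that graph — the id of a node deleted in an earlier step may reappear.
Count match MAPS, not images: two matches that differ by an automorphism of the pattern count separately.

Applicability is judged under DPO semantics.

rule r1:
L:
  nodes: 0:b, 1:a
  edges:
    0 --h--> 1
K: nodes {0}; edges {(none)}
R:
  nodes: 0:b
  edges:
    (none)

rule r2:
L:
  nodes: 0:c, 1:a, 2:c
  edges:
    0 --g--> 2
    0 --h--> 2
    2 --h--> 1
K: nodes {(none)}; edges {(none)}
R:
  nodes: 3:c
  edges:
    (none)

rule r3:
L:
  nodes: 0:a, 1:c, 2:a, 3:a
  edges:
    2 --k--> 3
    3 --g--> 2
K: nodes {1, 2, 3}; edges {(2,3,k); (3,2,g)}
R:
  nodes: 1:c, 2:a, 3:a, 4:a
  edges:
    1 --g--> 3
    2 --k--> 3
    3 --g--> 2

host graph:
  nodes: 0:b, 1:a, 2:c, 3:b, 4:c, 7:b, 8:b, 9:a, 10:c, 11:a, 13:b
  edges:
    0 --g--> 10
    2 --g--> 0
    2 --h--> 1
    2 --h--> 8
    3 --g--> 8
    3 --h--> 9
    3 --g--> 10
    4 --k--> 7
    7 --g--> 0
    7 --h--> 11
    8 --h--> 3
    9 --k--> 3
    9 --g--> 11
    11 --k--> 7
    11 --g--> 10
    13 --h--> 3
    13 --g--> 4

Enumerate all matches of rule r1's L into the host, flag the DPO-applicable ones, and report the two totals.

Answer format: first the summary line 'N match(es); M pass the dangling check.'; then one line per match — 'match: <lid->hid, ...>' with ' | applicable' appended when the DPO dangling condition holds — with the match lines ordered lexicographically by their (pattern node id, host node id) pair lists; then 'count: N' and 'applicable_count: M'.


2 match(es); 0 pass the dangling check.
match: 0->3, 1->9
match: 0->7, 1->11
count: 2
applicable_count: 0


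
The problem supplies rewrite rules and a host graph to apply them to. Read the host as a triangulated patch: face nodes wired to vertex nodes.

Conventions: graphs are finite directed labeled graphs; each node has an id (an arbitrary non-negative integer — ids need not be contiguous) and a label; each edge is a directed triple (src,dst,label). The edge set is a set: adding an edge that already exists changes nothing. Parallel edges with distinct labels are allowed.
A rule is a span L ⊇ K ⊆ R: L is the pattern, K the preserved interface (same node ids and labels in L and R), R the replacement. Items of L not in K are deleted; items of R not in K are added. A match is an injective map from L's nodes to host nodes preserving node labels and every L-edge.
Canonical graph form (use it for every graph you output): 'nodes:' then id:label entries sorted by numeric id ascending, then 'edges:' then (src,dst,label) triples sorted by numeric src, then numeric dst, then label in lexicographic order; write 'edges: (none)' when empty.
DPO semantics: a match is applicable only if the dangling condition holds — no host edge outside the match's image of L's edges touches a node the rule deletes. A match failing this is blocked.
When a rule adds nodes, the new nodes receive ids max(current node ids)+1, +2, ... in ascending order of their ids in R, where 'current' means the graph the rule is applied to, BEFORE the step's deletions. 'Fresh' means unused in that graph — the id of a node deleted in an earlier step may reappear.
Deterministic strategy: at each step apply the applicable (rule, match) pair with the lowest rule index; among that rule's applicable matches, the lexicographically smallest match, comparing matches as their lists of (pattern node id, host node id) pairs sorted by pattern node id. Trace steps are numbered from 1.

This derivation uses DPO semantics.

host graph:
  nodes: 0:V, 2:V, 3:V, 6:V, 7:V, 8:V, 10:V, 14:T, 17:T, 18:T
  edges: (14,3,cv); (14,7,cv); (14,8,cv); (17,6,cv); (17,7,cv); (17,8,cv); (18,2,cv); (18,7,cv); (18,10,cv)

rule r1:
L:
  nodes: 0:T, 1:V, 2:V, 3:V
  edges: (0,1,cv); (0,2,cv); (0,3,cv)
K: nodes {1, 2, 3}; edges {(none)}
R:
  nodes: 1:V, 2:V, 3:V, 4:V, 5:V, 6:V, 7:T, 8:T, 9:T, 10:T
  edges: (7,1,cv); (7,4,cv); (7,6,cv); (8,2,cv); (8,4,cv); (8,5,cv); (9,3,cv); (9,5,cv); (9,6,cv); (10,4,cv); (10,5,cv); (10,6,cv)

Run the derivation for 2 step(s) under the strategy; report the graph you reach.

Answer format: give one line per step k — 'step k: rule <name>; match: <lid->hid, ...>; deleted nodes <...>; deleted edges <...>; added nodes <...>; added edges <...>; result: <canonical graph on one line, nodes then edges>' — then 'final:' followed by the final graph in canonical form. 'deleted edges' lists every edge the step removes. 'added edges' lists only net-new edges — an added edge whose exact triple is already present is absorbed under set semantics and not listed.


step 1: rule r1; match: 0->14, 1->3, 2->7, 3->8; deleted nodes 14; deleted edges (14,3,cv); (14,7,cv); (14,8,cv); added nodes 19, 20, 21, 22, 23, 24, 25; added edges (22,3,cv); (22,19,cv); (22,21,cv); (23,7,cv); (23,19,cv); (23,20,cv); (24,8,cv); (24,20,cv); (24,21,cv); (25,19,cv); (25,20,cv); (25,21,cv); result: nodes: 0:V, 2:V, 3:V, 6:V, 7:V, 8:V, 10:V, 17:T, 18:T, 19:V, 20:V, 21:V, 22:T, 23:T, 24:T, 25:T edges: (17,6,cv); (17,7,cv); (17,8,cv); (18,2,cv); (18,7,cv); (18,10,cv); (22,3,cv); (22,19,cv); (22,21,cv); (23,7,cv); (23,19,cv); (23,20,cv); (24,8,cv); (24,20,cv); (24,21,cv); (25,19,cv); (25,20,cv); (25,21,cv)
step 2: rule r1; match: 0->17, 1->6, 2->7, 3->8; deleted nodes 17; deleted edges (17,6,cv); (17,7,cv); (17,8,cv); added nodes 26, 27, 28, 29, 30, 31, 32; added edges (29,6,cv); (29,26,cv); (29,28,cv); (30,7,cv); (30,26,cv); (30,27,cv); (31,8,cv); (31,27,cv); (31,28,cv); (32,26,cv); (32,27,cv); (32,28,cv); result: nodes: 0:V, 2:V, 3:V, 6:V, 7:V, 8:V, 10:V, 18:T, 19:V, 20:V, 21:V, 22:T, 23:T, 24:T, 25:T, 26:V, 27:V, 28:V, 29:T, 30:T, 31:T, 32:T edges: (18,2,cv); (18,7,cv); (18,10,cv); (22,3,cv); (22,19,cv); (22,21,cv); (23,7,cv); (23,19,cv); (23,20,cv); (24,8,cv); (24,20,cv); (24,21,cv); (25,19,cv); (25,20,cv); (25,21,cv); (29,6,cv); (29,26,cv); (29,28,cv); (30,7,cv); (30,26,cv); (30,27,cv); (31,8,cv); (31,27,cv); (31,28,cv); (32,26,cv); (32,27,cv); (32,28,cv)
final:
nodes: 0:V, 2:V, 3:V, 6:V, 7:V, 8:V, 10:V, 18:T, 19:V, 20:V, 21:V, 22:T, 23:T, 24:T, 25:T, 26:V, 27:V, 28:V, 29:T, 30:T, 31:T, 32:T
edges: (18,2,cv); (18,7,cv); (18,10,cv); (22,3,cv); (22,19,cv); (22,21,cv); (23,7,cv); (23,19,cv); (23,20,cv); (24,8,cv); (24,20,cv); (24,21,cv); (25,19,cv); (25,20,cv); (25,21,cv); (29,6,cv); (29,26,cv); (29,28,cv); (30,7,cv); (30,26,cv); (30,27,cv); (31,8,cv); (31,27,cv); (31,28,cv); (32,26,cv); (32,27,cv); (32,28,cv)


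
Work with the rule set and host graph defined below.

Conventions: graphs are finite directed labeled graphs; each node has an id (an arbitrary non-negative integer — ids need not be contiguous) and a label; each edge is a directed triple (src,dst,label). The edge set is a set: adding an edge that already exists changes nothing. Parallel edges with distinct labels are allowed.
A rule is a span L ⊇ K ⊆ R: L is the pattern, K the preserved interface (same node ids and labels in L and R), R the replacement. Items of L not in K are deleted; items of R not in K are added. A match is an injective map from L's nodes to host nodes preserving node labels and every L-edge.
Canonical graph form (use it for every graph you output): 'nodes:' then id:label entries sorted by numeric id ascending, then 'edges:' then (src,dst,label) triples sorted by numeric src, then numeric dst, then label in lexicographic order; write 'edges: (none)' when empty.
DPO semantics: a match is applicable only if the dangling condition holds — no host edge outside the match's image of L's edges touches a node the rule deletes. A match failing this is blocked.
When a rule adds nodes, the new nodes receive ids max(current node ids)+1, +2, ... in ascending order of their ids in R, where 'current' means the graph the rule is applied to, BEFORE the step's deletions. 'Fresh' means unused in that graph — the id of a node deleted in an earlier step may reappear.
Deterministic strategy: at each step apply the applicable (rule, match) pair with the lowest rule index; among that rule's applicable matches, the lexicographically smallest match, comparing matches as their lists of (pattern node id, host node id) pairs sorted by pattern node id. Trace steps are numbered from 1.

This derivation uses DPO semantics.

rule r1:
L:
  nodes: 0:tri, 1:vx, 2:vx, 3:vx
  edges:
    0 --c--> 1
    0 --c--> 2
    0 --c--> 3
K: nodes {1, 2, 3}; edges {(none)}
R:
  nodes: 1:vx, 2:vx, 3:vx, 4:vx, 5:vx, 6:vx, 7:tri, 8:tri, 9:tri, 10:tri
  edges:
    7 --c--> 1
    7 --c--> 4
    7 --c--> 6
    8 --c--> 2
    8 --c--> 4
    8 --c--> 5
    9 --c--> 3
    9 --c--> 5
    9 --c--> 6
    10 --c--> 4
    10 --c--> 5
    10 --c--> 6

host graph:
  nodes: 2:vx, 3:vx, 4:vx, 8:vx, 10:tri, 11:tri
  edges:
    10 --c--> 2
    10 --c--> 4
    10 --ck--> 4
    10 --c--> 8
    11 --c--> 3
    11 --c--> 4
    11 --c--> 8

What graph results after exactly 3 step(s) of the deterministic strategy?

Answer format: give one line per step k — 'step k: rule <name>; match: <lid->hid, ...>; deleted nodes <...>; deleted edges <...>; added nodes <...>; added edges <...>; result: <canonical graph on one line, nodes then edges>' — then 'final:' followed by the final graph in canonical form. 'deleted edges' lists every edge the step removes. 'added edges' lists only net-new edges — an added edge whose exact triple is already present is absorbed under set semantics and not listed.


step 1: rule r1; match: 0->11, 1->3, 2->4, 3->8; deleted nodes 11; deleted edges (11,3,c); (11,4,c); (11,8,c); added nodes 12, 13, 14, 15, 16, 17, 18; added edges (15,3,c); (15,12,c); (15,14,c); (16,4,c); (16,12,c); (16,13,c); (17,8,c); (17,13,c); (17,14,c); (18,12,c); (18,13,c); (18,14,c); result: nodes: 2:vx, 3:vx, 4:vx, 8:vx, 10:tri, 12:vx, 13:vx, 14:vx, 15:tri, 16:tri, 17:tri, 18:tri edges: (10,2,c); (10,4,c); (10,4,ck); (10,8,c); (15,3,c); (15,12,c); (15,14,c); (16,4,c); (16,12,c); (16,13,c); (17,8,c); (17,13,c); (17,14,c); (18,12,c); (18,13,c); (18,14,c)
step 2: rule r1; match: 0->15, 1->3, 2->12, 3->14; deleted nodes 15; deleted edges (15,3,c); (15,12,c); (15,14,c); added nodes 19, 20, 21, 22, 23, 24, 25; added edges (22,3,c); (22,19,c); (22,21,c); (23,12,c); (23,19,c); (23,20,c); (24,14,c); (24,20,c); (24,21,c); (25,19,c); (25,20,c); (25,21,c); result: nodes: 2:vx, 3:vx, 4:vx, 8:vx, 10:tri, 12:vx, 13:vx, 14:vx, 16:tri, 17:tri, 18:tri, 19:vx, 20:vx, 21:vx, 22:tri, 23:tri, 24:tri, 25:tri edges: (10,2,c); (10,4,c); (10,4,ck); (10,8,c); (16,4,c); (16,12,c); (16,13,c); (17,8,c); (17,13,c); (17,14,c); (18,12,c); (18,13,c); (18,14,c); (22,3,c); (22,19,c); (22,21,c); (23,12,c); (23,19,c); (23,20,c); (24,14,c); (24,20,c); (24,21,c); (25,19,c); (25,20,c); (25,21,c)
step 3: rule r1; match: 0->16, 1->4, 2->12, 3->13; deleted nodes 16; deleted edges (16,4,c); (16,12,c); (16,13,c); added nodes 26, 27, 28, 29, 30, 31, 32; added edges (29,4,c); (29,26,c); (29,28,c); (30,12,c); (30,26,c); (30,27,c); (31,13,c); (31,27,c); (31,28,c); (32,26,c); (32,27,c); (32,28,c); result: nodes: 2:vx, 3:vx, 4:vx, 8:vx, 10:tri, 12:vx, 13:vx, 14:vx, 17:tri, 18:tri, 19:vx, 20:vx, 21:vx, 22:tri, 23:tri, 24:tri, 25:tri, 26:vx, 27:vx, 28:vx, 29:tri, 30:tri, 31:tri, 32:tri edges: (10,2,c); (10,4,c); (10,4,ck); (10,8,c); (17,8,c); (17,13,c); (17,14,c); (18,12,c); (18,13,c); (18,14,c); (22,3,c); (22,19,c); (22,21,c); (23,12,c); (23,19,c); (23,20,c); (24,14,c); (24,20,c); (24,21,c); (25,19,c); (25,20,c); (25,21,c); (29,4,c); (29,26,c); (29,28,c); (30,12,c); (30,26,c); (30,27,c); (31,13,c); (31,27,c); (31,28,c); (32,26,c); (32,27,c); (32,28,c)
final:
nodes: 2:vx, 3:vx, 4:vx, 8:vx, 10:tri, 12:vx, 13:vx, 14:vx, 17:tri, 18:tri, 19:vx, 20:vx, 21:vx, 22:tri, 23:tri, 24:tri, 25:tri, 26:vx, 27:vx, 28:vx, 29:tri, 30:tri, 31:tri, 32:tri
edges: (10,2,c); (10,4,c); (10,4,ck); (10,8,c); (17,8,c); (17,13,c); (17,14,c); (18,12,c); (18,13,c); (18,14,c); (22,3,c); (22,19,c); (22,21,c); (23,12,c); (23,19,c); (23,20,c); (24,14,c); (24,20,c); (24,21,c); (25,19,c); (25,20,c); (25,21,c); (29,4,c); (29,26,c); (29,28,c); (30,12,c); (30,26,c); (30,27,c); (31,13,c); (31,27,c); (31,28,c); (32,26,c); (32,27,c); (32,28,c)


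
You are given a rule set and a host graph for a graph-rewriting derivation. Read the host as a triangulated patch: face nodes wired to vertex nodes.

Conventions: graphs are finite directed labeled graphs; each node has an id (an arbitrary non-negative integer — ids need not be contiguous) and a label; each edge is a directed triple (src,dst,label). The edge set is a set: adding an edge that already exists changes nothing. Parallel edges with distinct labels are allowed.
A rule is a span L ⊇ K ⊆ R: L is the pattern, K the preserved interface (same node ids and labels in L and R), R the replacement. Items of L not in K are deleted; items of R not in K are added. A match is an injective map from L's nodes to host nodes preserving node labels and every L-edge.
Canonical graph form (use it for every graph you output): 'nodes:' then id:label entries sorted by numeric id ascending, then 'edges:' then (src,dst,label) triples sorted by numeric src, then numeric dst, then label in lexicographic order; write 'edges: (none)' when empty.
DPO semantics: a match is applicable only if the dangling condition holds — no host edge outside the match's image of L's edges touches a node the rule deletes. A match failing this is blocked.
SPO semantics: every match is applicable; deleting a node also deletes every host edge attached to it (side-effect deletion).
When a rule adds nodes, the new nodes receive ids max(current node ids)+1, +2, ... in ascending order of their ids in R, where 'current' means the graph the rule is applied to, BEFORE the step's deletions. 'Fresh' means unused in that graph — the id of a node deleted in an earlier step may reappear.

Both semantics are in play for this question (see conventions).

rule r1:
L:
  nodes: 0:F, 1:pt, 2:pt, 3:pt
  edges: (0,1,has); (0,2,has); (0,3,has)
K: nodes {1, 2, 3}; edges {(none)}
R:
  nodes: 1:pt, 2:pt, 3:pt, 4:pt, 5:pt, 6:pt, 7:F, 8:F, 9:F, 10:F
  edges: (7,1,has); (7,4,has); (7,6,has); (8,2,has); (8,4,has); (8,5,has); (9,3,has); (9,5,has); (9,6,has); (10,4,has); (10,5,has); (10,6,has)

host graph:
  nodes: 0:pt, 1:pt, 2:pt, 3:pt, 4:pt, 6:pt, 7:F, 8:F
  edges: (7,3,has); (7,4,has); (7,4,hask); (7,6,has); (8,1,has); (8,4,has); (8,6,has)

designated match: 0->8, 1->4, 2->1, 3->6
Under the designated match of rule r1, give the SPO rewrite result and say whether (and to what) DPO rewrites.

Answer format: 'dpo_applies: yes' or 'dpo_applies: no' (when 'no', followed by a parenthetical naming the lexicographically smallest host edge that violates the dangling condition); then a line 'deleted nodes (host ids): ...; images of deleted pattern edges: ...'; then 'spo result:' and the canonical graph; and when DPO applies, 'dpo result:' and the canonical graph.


dpo_applies: yes
deleted nodes (host ids): 8; images of deleted pattern edges: (8,1,has); (8,4,has); (8,6,has)
spo result:
nodes: 0:pt, 1:pt, 2:pt, 3:pt, 4:pt, 6:pt, 7:F, 9:pt, 10:pt, 11:pt, 12:F, 13:F, 14:F, 15:F
edges: (7,3,has); (7,4,has); (7,4,hask); (7,6,has); (12,4,has); (12,9,has); (12,11,has); (13,1,has); (13,9,has); (13,10,has); (14,6,has); (14,10,has); (14,11,has); (15,9,has); (15,10,has); (15,11,has)
dpo result:
nodes: 0:pt, 1:pt, 2:pt, 3:pt, 4:pt, 6:pt, 7:F, 9:pt, 10:pt, 11:pt, 12:F, 13:F, 14:F, 15:F
edges: (7,3,has); (7,4,has); (7,4,hask); (7,6,has); (12,4,has); (12,9,has); (12,11,has); (13,1,has); (13,9,has); (13,10,has); (14,6,has); (14,10,has); (14,11,has); (15,9,has); (15,10,has); (15,11,has)
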